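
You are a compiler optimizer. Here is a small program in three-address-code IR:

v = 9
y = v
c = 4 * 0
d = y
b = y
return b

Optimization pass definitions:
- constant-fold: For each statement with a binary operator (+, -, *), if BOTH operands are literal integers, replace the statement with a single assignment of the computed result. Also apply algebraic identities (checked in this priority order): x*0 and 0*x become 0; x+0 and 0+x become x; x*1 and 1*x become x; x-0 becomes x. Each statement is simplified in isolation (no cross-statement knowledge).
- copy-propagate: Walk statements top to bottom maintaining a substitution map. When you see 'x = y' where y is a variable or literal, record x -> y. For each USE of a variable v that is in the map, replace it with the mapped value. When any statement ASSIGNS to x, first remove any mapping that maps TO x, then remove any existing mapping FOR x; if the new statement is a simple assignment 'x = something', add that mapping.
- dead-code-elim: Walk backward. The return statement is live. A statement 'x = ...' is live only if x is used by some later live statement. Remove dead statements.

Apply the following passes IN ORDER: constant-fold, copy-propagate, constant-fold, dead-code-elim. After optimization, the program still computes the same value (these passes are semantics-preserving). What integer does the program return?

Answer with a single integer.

Answer: 9

Derivation:
Initial IR:
  v = 9
  y = v
  c = 4 * 0
  d = y
  b = y
  return b
After constant-fold (6 stmts):
  v = 9
  y = v
  c = 0
  d = y
  b = y
  return b
After copy-propagate (6 stmts):
  v = 9
  y = 9
  c = 0
  d = 9
  b = 9
  return 9
After constant-fold (6 stmts):
  v = 9
  y = 9
  c = 0
  d = 9
  b = 9
  return 9
After dead-code-elim (1 stmts):
  return 9
Evaluate:
  v = 9  =>  v = 9
  y = v  =>  y = 9
  c = 4 * 0  =>  c = 0
  d = y  =>  d = 9
  b = y  =>  b = 9
  return b = 9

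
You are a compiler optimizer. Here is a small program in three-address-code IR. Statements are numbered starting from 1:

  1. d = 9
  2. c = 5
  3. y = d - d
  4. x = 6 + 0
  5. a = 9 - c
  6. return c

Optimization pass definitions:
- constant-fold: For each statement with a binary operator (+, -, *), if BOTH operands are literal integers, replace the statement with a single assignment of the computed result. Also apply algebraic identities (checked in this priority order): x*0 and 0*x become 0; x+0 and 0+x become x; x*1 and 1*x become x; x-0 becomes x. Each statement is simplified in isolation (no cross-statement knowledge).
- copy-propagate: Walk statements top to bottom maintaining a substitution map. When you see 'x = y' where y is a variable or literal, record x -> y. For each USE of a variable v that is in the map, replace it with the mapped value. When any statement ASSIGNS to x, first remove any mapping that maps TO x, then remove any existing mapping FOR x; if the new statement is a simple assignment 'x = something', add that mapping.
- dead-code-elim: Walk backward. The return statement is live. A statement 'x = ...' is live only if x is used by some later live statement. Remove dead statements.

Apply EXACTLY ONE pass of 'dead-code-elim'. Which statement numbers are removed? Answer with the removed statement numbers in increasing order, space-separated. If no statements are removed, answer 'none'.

Backward liveness scan:
Stmt 1 'd = 9': DEAD (d not in live set [])
Stmt 2 'c = 5': KEEP (c is live); live-in = []
Stmt 3 'y = d - d': DEAD (y not in live set ['c'])
Stmt 4 'x = 6 + 0': DEAD (x not in live set ['c'])
Stmt 5 'a = 9 - c': DEAD (a not in live set ['c'])
Stmt 6 'return c': KEEP (return); live-in = ['c']
Removed statement numbers: [1, 3, 4, 5]
Surviving IR:
  c = 5
  return c

Answer: 1 3 4 5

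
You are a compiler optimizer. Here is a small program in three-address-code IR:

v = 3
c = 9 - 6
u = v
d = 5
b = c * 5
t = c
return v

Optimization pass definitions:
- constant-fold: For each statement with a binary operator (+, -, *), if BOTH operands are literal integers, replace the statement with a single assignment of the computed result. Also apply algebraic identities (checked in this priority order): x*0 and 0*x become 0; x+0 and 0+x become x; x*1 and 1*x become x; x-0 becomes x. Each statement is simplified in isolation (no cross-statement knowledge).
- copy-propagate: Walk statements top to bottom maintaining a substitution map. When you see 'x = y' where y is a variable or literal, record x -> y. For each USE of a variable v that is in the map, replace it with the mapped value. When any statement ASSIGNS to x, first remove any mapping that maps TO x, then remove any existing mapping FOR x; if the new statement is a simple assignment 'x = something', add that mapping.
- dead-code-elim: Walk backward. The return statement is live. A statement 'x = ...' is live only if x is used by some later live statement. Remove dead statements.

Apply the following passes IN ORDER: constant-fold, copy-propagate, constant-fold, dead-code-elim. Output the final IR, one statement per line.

Answer: return 3

Derivation:
Initial IR:
  v = 3
  c = 9 - 6
  u = v
  d = 5
  b = c * 5
  t = c
  return v
After constant-fold (7 stmts):
  v = 3
  c = 3
  u = v
  d = 5
  b = c * 5
  t = c
  return v
After copy-propagate (7 stmts):
  v = 3
  c = 3
  u = 3
  d = 5
  b = 3 * 5
  t = 3
  return 3
After constant-fold (7 stmts):
  v = 3
  c = 3
  u = 3
  d = 5
  b = 15
  t = 3
  return 3
After dead-code-elim (1 stmts):
  return 3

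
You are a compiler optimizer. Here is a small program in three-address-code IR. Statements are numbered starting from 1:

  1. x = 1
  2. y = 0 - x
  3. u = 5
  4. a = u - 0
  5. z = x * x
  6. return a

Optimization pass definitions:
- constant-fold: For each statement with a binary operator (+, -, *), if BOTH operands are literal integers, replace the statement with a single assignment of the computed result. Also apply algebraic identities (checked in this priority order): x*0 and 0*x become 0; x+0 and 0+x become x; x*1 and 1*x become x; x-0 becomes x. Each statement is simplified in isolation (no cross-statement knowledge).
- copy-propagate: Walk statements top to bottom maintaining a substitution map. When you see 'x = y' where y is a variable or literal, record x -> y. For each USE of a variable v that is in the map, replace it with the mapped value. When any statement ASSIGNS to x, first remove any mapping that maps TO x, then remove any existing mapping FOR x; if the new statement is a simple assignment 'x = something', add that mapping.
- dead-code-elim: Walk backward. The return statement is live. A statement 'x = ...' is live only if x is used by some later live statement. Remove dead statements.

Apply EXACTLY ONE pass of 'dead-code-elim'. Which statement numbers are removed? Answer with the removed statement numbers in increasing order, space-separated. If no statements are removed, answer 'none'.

Answer: 1 2 5

Derivation:
Backward liveness scan:
Stmt 1 'x = 1': DEAD (x not in live set [])
Stmt 2 'y = 0 - x': DEAD (y not in live set [])
Stmt 3 'u = 5': KEEP (u is live); live-in = []
Stmt 4 'a = u - 0': KEEP (a is live); live-in = ['u']
Stmt 5 'z = x * x': DEAD (z not in live set ['a'])
Stmt 6 'return a': KEEP (return); live-in = ['a']
Removed statement numbers: [1, 2, 5]
Surviving IR:
  u = 5
  a = u - 0
  return a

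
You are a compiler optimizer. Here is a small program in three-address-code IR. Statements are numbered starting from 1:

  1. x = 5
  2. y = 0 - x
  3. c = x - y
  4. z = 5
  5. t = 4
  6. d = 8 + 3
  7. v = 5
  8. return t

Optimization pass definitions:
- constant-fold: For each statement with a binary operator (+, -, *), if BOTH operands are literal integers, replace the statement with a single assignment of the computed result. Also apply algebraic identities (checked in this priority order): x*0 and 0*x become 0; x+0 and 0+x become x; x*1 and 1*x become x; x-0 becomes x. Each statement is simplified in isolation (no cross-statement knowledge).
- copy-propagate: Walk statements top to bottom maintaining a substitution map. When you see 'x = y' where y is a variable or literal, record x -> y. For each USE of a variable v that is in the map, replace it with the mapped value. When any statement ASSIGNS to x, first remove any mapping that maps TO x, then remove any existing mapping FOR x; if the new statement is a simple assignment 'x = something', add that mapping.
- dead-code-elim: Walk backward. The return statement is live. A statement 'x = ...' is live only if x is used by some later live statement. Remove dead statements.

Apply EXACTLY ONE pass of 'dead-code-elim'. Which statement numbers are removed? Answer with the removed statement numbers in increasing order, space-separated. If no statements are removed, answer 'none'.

Answer: 1 2 3 4 6 7

Derivation:
Backward liveness scan:
Stmt 1 'x = 5': DEAD (x not in live set [])
Stmt 2 'y = 0 - x': DEAD (y not in live set [])
Stmt 3 'c = x - y': DEAD (c not in live set [])
Stmt 4 'z = 5': DEAD (z not in live set [])
Stmt 5 't = 4': KEEP (t is live); live-in = []
Stmt 6 'd = 8 + 3': DEAD (d not in live set ['t'])
Stmt 7 'v = 5': DEAD (v not in live set ['t'])
Stmt 8 'return t': KEEP (return); live-in = ['t']
Removed statement numbers: [1, 2, 3, 4, 6, 7]
Surviving IR:
  t = 4
  return t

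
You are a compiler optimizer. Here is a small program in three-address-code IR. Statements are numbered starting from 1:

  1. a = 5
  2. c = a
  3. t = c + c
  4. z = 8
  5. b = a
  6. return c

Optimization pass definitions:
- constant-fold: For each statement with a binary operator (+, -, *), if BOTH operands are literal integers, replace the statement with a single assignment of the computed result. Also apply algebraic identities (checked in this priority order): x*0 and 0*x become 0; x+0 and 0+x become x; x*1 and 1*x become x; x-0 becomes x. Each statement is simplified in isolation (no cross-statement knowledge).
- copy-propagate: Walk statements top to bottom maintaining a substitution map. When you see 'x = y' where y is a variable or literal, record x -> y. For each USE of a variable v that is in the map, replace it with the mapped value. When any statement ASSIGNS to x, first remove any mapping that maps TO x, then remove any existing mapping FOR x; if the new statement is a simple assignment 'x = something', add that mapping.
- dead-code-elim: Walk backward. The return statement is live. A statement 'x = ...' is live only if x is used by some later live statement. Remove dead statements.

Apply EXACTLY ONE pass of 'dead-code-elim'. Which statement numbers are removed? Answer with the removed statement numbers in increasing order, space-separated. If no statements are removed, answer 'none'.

Backward liveness scan:
Stmt 1 'a = 5': KEEP (a is live); live-in = []
Stmt 2 'c = a': KEEP (c is live); live-in = ['a']
Stmt 3 't = c + c': DEAD (t not in live set ['c'])
Stmt 4 'z = 8': DEAD (z not in live set ['c'])
Stmt 5 'b = a': DEAD (b not in live set ['c'])
Stmt 6 'return c': KEEP (return); live-in = ['c']
Removed statement numbers: [3, 4, 5]
Surviving IR:
  a = 5
  c = a
  return c

Answer: 3 4 5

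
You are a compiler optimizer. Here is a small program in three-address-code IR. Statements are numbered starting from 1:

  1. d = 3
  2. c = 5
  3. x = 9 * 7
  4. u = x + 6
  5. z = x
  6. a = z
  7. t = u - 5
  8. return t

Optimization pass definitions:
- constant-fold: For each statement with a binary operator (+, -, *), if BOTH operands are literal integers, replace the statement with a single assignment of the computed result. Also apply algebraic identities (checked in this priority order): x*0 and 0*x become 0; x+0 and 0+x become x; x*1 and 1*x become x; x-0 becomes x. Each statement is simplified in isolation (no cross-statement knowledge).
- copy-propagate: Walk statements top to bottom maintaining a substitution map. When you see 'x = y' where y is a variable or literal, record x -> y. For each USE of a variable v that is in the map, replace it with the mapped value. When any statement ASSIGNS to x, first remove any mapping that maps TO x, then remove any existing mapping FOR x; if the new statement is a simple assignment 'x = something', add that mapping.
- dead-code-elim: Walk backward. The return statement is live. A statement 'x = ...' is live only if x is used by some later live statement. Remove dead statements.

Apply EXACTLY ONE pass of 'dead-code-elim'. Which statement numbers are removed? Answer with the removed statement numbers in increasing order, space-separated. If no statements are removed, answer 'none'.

Answer: 1 2 5 6

Derivation:
Backward liveness scan:
Stmt 1 'd = 3': DEAD (d not in live set [])
Stmt 2 'c = 5': DEAD (c not in live set [])
Stmt 3 'x = 9 * 7': KEEP (x is live); live-in = []
Stmt 4 'u = x + 6': KEEP (u is live); live-in = ['x']
Stmt 5 'z = x': DEAD (z not in live set ['u'])
Stmt 6 'a = z': DEAD (a not in live set ['u'])
Stmt 7 't = u - 5': KEEP (t is live); live-in = ['u']
Stmt 8 'return t': KEEP (return); live-in = ['t']
Removed statement numbers: [1, 2, 5, 6]
Surviving IR:
  x = 9 * 7
  u = x + 6
  t = u - 5
  return t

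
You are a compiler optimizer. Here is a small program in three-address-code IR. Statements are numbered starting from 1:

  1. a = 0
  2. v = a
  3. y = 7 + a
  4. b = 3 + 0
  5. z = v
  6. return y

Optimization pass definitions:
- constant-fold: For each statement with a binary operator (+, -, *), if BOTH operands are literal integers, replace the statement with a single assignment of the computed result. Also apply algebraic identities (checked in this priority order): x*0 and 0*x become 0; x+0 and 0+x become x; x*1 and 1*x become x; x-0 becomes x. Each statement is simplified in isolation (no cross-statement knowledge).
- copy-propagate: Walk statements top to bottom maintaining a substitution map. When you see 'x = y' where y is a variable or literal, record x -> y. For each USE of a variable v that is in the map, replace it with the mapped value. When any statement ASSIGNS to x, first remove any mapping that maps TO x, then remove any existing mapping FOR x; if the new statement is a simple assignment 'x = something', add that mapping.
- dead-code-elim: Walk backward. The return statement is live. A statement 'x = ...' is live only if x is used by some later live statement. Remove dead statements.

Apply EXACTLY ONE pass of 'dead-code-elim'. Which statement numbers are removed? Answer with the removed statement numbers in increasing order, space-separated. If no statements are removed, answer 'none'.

Answer: 2 4 5

Derivation:
Backward liveness scan:
Stmt 1 'a = 0': KEEP (a is live); live-in = []
Stmt 2 'v = a': DEAD (v not in live set ['a'])
Stmt 3 'y = 7 + a': KEEP (y is live); live-in = ['a']
Stmt 4 'b = 3 + 0': DEAD (b not in live set ['y'])
Stmt 5 'z = v': DEAD (z not in live set ['y'])
Stmt 6 'return y': KEEP (return); live-in = ['y']
Removed statement numbers: [2, 4, 5]
Surviving IR:
  a = 0
  y = 7 + a
  return y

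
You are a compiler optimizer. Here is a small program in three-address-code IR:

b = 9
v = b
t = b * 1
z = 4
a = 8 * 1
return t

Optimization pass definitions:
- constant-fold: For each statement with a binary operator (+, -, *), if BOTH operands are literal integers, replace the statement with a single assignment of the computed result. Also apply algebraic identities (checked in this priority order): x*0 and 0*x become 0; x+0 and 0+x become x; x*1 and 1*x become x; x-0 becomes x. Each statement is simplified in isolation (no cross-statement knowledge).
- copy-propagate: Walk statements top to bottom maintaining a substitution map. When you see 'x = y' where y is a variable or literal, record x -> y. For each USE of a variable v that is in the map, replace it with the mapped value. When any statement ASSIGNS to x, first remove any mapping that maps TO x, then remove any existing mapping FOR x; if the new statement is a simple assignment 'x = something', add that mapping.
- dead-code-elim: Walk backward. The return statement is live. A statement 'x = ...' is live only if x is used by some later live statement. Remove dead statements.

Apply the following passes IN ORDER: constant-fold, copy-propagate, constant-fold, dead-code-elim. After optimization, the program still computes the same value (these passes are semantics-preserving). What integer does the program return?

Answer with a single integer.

Answer: 9

Derivation:
Initial IR:
  b = 9
  v = b
  t = b * 1
  z = 4
  a = 8 * 1
  return t
After constant-fold (6 stmts):
  b = 9
  v = b
  t = b
  z = 4
  a = 8
  return t
After copy-propagate (6 stmts):
  b = 9
  v = 9
  t = 9
  z = 4
  a = 8
  return 9
After constant-fold (6 stmts):
  b = 9
  v = 9
  t = 9
  z = 4
  a = 8
  return 9
After dead-code-elim (1 stmts):
  return 9
Evaluate:
  b = 9  =>  b = 9
  v = b  =>  v = 9
  t = b * 1  =>  t = 9
  z = 4  =>  z = 4
  a = 8 * 1  =>  a = 8
  return t = 9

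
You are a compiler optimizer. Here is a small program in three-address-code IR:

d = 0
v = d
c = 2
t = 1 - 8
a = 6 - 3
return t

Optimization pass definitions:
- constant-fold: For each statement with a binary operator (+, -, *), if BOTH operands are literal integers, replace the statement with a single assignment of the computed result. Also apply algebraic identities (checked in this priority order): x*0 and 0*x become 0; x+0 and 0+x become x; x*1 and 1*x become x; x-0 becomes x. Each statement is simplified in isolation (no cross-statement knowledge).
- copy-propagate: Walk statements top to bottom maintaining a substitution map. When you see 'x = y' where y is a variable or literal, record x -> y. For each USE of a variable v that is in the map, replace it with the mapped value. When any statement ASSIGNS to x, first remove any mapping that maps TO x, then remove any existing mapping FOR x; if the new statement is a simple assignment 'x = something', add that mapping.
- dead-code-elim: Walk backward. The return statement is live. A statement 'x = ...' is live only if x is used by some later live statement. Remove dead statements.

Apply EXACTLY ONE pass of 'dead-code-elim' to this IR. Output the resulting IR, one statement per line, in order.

Applying dead-code-elim statement-by-statement:
  [6] return t  -> KEEP (return); live=['t']
  [5] a = 6 - 3  -> DEAD (a not live)
  [4] t = 1 - 8  -> KEEP; live=[]
  [3] c = 2  -> DEAD (c not live)
  [2] v = d  -> DEAD (v not live)
  [1] d = 0  -> DEAD (d not live)
Result (2 stmts):
  t = 1 - 8
  return t

Answer: t = 1 - 8
return t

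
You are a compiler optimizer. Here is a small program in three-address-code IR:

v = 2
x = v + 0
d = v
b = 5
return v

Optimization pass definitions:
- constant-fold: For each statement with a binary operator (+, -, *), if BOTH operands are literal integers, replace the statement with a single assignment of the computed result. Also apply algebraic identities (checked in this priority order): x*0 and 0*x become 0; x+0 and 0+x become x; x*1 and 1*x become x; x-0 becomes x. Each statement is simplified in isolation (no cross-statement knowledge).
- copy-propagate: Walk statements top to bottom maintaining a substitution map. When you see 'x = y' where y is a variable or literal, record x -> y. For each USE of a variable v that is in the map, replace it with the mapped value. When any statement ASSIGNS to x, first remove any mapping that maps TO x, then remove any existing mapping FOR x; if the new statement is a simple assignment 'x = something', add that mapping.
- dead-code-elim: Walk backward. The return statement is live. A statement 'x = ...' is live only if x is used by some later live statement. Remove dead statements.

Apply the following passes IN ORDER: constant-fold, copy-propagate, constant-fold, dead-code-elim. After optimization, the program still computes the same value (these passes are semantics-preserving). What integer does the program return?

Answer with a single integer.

Answer: 2

Derivation:
Initial IR:
  v = 2
  x = v + 0
  d = v
  b = 5
  return v
After constant-fold (5 stmts):
  v = 2
  x = v
  d = v
  b = 5
  return v
After copy-propagate (5 stmts):
  v = 2
  x = 2
  d = 2
  b = 5
  return 2
After constant-fold (5 stmts):
  v = 2
  x = 2
  d = 2
  b = 5
  return 2
After dead-code-elim (1 stmts):
  return 2
Evaluate:
  v = 2  =>  v = 2
  x = v + 0  =>  x = 2
  d = v  =>  d = 2
  b = 5  =>  b = 5
  return v = 2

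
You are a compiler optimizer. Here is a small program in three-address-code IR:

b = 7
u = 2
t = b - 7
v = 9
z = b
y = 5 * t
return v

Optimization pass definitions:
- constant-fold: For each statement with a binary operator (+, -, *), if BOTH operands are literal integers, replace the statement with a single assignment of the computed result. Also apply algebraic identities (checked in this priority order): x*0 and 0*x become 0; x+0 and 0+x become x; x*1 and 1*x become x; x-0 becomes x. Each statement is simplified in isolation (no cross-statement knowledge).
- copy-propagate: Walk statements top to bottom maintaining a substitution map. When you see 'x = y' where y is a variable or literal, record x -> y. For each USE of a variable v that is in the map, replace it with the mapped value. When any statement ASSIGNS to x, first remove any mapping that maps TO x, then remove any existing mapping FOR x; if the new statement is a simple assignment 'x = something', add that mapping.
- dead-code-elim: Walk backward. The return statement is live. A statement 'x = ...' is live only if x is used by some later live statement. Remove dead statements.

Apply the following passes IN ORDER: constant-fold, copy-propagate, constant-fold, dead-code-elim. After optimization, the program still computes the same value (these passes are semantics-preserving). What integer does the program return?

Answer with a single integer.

Initial IR:
  b = 7
  u = 2
  t = b - 7
  v = 9
  z = b
  y = 5 * t
  return v
After constant-fold (7 stmts):
  b = 7
  u = 2
  t = b - 7
  v = 9
  z = b
  y = 5 * t
  return v
After copy-propagate (7 stmts):
  b = 7
  u = 2
  t = 7 - 7
  v = 9
  z = 7
  y = 5 * t
  return 9
After constant-fold (7 stmts):
  b = 7
  u = 2
  t = 0
  v = 9
  z = 7
  y = 5 * t
  return 9
After dead-code-elim (1 stmts):
  return 9
Evaluate:
  b = 7  =>  b = 7
  u = 2  =>  u = 2
  t = b - 7  =>  t = 0
  v = 9  =>  v = 9
  z = b  =>  z = 7
  y = 5 * t  =>  y = 0
  return v = 9

Answer: 9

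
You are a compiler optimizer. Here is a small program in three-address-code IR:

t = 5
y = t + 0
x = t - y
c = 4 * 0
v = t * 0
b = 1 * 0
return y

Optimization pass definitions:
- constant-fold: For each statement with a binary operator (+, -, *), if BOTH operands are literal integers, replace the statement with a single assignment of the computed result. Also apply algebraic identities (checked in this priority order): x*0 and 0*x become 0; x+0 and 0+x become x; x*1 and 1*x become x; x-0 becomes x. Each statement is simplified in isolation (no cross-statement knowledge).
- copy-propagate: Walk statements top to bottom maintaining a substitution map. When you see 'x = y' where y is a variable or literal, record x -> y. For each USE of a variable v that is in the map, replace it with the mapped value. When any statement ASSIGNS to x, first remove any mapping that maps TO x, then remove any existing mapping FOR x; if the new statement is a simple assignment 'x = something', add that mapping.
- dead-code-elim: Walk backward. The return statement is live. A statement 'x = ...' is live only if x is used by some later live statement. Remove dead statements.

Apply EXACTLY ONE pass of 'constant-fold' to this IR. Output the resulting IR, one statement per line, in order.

Applying constant-fold statement-by-statement:
  [1] t = 5  (unchanged)
  [2] y = t + 0  -> y = t
  [3] x = t - y  (unchanged)
  [4] c = 4 * 0  -> c = 0
  [5] v = t * 0  -> v = 0
  [6] b = 1 * 0  -> b = 0
  [7] return y  (unchanged)
Result (7 stmts):
  t = 5
  y = t
  x = t - y
  c = 0
  v = 0
  b = 0
  return y

Answer: t = 5
y = t
x = t - y
c = 0
v = 0
b = 0
return y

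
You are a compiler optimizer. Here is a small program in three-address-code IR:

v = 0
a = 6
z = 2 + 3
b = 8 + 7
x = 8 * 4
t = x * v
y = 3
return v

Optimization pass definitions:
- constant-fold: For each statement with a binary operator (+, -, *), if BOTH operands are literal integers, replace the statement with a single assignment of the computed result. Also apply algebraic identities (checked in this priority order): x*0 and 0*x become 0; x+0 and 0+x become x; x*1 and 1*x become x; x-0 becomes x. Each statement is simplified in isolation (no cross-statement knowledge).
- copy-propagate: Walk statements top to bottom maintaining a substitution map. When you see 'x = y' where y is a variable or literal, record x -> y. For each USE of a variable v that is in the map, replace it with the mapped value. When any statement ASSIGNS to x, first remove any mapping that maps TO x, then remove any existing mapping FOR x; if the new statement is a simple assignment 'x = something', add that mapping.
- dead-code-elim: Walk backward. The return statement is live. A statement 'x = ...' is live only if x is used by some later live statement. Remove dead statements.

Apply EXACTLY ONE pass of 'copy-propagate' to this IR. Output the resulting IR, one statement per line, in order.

Answer: v = 0
a = 6
z = 2 + 3
b = 8 + 7
x = 8 * 4
t = x * 0
y = 3
return 0

Derivation:
Applying copy-propagate statement-by-statement:
  [1] v = 0  (unchanged)
  [2] a = 6  (unchanged)
  [3] z = 2 + 3  (unchanged)
  [4] b = 8 + 7  (unchanged)
  [5] x = 8 * 4  (unchanged)
  [6] t = x * v  -> t = x * 0
  [7] y = 3  (unchanged)
  [8] return v  -> return 0
Result (8 stmts):
  v = 0
  a = 6
  z = 2 + 3
  b = 8 + 7
  x = 8 * 4
  t = x * 0
  y = 3
  return 0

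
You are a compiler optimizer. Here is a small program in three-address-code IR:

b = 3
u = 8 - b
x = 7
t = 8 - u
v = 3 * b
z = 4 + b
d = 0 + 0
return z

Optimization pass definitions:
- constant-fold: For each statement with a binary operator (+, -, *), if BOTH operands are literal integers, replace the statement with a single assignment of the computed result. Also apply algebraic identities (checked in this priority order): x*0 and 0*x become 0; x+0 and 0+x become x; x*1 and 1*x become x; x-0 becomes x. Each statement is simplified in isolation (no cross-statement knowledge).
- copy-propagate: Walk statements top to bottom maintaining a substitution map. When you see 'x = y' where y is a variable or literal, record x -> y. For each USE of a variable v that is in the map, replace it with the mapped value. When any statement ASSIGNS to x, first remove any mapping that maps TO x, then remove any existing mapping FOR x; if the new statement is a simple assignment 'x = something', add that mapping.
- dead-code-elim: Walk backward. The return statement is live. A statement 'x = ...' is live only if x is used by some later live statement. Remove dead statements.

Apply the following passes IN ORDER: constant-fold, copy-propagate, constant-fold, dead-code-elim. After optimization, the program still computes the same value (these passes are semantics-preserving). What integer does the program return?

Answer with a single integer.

Answer: 7

Derivation:
Initial IR:
  b = 3
  u = 8 - b
  x = 7
  t = 8 - u
  v = 3 * b
  z = 4 + b
  d = 0 + 0
  return z
After constant-fold (8 stmts):
  b = 3
  u = 8 - b
  x = 7
  t = 8 - u
  v = 3 * b
  z = 4 + b
  d = 0
  return z
After copy-propagate (8 stmts):
  b = 3
  u = 8 - 3
  x = 7
  t = 8 - u
  v = 3 * 3
  z = 4 + 3
  d = 0
  return z
After constant-fold (8 stmts):
  b = 3
  u = 5
  x = 7
  t = 8 - u
  v = 9
  z = 7
  d = 0
  return z
After dead-code-elim (2 stmts):
  z = 7
  return z
Evaluate:
  b = 3  =>  b = 3
  u = 8 - b  =>  u = 5
  x = 7  =>  x = 7
  t = 8 - u  =>  t = 3
  v = 3 * b  =>  v = 9
  z = 4 + b  =>  z = 7
  d = 0 + 0  =>  d = 0
  return z = 7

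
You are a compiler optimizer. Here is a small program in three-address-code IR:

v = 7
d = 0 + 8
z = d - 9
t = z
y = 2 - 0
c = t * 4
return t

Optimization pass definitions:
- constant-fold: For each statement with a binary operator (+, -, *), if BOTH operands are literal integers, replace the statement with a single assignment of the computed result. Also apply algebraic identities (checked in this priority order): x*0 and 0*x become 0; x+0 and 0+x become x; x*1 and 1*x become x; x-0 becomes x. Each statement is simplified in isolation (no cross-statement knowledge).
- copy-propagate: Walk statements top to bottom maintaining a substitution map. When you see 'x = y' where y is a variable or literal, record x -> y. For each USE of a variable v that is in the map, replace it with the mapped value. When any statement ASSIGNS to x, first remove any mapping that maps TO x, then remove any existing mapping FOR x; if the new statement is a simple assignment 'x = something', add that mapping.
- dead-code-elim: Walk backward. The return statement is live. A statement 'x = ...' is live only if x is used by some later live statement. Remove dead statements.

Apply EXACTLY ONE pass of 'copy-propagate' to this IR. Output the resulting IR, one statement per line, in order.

Applying copy-propagate statement-by-statement:
  [1] v = 7  (unchanged)
  [2] d = 0 + 8  (unchanged)
  [3] z = d - 9  (unchanged)
  [4] t = z  (unchanged)
  [5] y = 2 - 0  (unchanged)
  [6] c = t * 4  -> c = z * 4
  [7] return t  -> return z
Result (7 stmts):
  v = 7
  d = 0 + 8
  z = d - 9
  t = z
  y = 2 - 0
  c = z * 4
  return z

Answer: v = 7
d = 0 + 8
z = d - 9
t = z
y = 2 - 0
c = z * 4
return z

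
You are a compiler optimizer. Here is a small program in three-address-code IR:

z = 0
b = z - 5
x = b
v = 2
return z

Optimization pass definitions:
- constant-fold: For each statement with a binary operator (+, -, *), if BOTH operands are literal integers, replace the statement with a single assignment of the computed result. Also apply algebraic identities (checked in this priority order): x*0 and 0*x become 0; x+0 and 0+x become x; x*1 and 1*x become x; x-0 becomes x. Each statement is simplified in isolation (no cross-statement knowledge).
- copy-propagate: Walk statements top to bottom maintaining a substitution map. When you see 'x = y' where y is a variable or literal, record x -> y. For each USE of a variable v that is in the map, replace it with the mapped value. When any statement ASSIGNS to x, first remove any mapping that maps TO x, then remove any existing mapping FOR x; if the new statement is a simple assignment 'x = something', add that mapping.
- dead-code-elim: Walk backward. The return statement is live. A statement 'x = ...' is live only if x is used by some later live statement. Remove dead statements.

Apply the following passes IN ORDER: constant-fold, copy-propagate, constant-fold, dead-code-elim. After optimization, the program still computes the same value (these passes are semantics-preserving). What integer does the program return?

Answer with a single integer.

Answer: 0

Derivation:
Initial IR:
  z = 0
  b = z - 5
  x = b
  v = 2
  return z
After constant-fold (5 stmts):
  z = 0
  b = z - 5
  x = b
  v = 2
  return z
After copy-propagate (5 stmts):
  z = 0
  b = 0 - 5
  x = b
  v = 2
  return 0
After constant-fold (5 stmts):
  z = 0
  b = -5
  x = b
  v = 2
  return 0
After dead-code-elim (1 stmts):
  return 0
Evaluate:
  z = 0  =>  z = 0
  b = z - 5  =>  b = -5
  x = b  =>  x = -5
  v = 2  =>  v = 2
  return z = 0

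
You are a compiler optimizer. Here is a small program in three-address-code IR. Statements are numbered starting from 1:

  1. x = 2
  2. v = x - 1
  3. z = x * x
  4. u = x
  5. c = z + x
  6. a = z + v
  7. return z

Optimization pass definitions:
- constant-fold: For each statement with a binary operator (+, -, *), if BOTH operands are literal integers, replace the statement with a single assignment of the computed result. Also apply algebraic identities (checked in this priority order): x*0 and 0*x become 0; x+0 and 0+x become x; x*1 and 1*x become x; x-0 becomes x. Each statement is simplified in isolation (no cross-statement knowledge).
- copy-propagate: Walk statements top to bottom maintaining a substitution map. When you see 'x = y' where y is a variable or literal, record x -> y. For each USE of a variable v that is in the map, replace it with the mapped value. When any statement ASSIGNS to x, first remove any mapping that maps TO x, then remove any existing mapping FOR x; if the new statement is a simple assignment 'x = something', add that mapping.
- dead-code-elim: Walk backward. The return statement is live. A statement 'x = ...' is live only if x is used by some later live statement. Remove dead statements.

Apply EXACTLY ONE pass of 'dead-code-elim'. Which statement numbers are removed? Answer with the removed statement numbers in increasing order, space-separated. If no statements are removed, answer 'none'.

Answer: 2 4 5 6

Derivation:
Backward liveness scan:
Stmt 1 'x = 2': KEEP (x is live); live-in = []
Stmt 2 'v = x - 1': DEAD (v not in live set ['x'])
Stmt 3 'z = x * x': KEEP (z is live); live-in = ['x']
Stmt 4 'u = x': DEAD (u not in live set ['z'])
Stmt 5 'c = z + x': DEAD (c not in live set ['z'])
Stmt 6 'a = z + v': DEAD (a not in live set ['z'])
Stmt 7 'return z': KEEP (return); live-in = ['z']
Removed statement numbers: [2, 4, 5, 6]
Surviving IR:
  x = 2
  z = x * x
  return z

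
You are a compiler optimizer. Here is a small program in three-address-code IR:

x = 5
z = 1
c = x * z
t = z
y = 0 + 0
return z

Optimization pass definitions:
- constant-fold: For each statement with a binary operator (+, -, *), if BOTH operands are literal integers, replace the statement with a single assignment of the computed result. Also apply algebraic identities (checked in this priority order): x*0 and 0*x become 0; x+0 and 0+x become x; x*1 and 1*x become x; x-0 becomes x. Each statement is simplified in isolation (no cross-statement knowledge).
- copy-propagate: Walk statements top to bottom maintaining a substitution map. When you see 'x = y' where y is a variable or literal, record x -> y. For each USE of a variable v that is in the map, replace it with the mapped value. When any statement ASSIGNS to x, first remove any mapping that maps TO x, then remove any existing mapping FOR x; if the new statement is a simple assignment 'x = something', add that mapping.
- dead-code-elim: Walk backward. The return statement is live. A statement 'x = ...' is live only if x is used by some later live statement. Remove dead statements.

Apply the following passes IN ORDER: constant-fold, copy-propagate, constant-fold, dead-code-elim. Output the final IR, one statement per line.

Initial IR:
  x = 5
  z = 1
  c = x * z
  t = z
  y = 0 + 0
  return z
After constant-fold (6 stmts):
  x = 5
  z = 1
  c = x * z
  t = z
  y = 0
  return z
After copy-propagate (6 stmts):
  x = 5
  z = 1
  c = 5 * 1
  t = 1
  y = 0
  return 1
After constant-fold (6 stmts):
  x = 5
  z = 1
  c = 5
  t = 1
  y = 0
  return 1
After dead-code-elim (1 stmts):
  return 1

Answer: return 1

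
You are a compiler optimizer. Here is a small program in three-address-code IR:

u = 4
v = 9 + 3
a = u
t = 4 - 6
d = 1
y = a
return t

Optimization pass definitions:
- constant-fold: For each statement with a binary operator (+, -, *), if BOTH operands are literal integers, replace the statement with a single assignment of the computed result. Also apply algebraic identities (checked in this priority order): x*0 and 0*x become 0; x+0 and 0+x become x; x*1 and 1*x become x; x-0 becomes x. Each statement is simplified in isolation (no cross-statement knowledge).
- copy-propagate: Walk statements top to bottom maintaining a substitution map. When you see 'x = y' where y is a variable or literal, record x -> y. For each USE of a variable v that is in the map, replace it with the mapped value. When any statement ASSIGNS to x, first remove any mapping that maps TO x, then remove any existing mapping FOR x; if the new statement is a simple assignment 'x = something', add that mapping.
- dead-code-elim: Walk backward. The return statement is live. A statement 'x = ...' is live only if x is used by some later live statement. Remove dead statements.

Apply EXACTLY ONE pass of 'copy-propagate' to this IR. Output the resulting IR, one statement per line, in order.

Answer: u = 4
v = 9 + 3
a = 4
t = 4 - 6
d = 1
y = 4
return t

Derivation:
Applying copy-propagate statement-by-statement:
  [1] u = 4  (unchanged)
  [2] v = 9 + 3  (unchanged)
  [3] a = u  -> a = 4
  [4] t = 4 - 6  (unchanged)
  [5] d = 1  (unchanged)
  [6] y = a  -> y = 4
  [7] return t  (unchanged)
Result (7 stmts):
  u = 4
  v = 9 + 3
  a = 4
  t = 4 - 6
  d = 1
  y = 4
  return t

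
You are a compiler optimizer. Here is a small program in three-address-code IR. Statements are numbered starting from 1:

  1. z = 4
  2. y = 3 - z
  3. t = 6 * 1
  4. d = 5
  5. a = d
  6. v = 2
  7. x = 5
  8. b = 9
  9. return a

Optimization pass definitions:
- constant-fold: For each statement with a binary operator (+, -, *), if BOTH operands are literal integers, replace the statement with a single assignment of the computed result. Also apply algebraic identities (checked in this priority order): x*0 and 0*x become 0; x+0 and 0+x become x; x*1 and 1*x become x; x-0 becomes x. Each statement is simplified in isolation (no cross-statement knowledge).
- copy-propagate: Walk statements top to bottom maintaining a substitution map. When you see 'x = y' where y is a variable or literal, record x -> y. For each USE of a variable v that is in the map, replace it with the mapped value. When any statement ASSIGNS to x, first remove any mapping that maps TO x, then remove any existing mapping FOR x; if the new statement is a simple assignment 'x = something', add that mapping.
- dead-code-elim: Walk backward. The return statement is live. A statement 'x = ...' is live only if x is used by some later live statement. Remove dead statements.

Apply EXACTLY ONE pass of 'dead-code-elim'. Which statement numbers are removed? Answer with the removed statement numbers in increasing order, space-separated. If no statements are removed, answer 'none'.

Answer: 1 2 3 6 7 8

Derivation:
Backward liveness scan:
Stmt 1 'z = 4': DEAD (z not in live set [])
Stmt 2 'y = 3 - z': DEAD (y not in live set [])
Stmt 3 't = 6 * 1': DEAD (t not in live set [])
Stmt 4 'd = 5': KEEP (d is live); live-in = []
Stmt 5 'a = d': KEEP (a is live); live-in = ['d']
Stmt 6 'v = 2': DEAD (v not in live set ['a'])
Stmt 7 'x = 5': DEAD (x not in live set ['a'])
Stmt 8 'b = 9': DEAD (b not in live set ['a'])
Stmt 9 'return a': KEEP (return); live-in = ['a']
Removed statement numbers: [1, 2, 3, 6, 7, 8]
Surviving IR:
  d = 5
  a = d
  return a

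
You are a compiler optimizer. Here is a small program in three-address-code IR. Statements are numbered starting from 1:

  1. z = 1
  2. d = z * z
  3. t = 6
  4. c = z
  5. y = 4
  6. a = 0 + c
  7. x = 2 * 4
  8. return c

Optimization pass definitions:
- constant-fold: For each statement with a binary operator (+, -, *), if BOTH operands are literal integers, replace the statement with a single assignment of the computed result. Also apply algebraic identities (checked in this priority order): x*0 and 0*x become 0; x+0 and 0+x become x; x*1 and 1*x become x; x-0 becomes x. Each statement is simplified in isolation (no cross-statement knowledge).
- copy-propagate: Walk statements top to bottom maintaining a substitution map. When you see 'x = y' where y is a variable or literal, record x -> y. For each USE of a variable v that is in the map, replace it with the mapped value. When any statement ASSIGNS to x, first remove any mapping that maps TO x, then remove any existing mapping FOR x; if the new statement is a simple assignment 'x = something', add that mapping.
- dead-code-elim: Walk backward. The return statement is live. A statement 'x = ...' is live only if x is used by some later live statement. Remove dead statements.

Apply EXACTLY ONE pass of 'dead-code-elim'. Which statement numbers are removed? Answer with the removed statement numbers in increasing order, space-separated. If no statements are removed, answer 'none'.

Backward liveness scan:
Stmt 1 'z = 1': KEEP (z is live); live-in = []
Stmt 2 'd = z * z': DEAD (d not in live set ['z'])
Stmt 3 't = 6': DEAD (t not in live set ['z'])
Stmt 4 'c = z': KEEP (c is live); live-in = ['z']
Stmt 5 'y = 4': DEAD (y not in live set ['c'])
Stmt 6 'a = 0 + c': DEAD (a not in live set ['c'])
Stmt 7 'x = 2 * 4': DEAD (x not in live set ['c'])
Stmt 8 'return c': KEEP (return); live-in = ['c']
Removed statement numbers: [2, 3, 5, 6, 7]
Surviving IR:
  z = 1
  c = z
  return c

Answer: 2 3 5 6 7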